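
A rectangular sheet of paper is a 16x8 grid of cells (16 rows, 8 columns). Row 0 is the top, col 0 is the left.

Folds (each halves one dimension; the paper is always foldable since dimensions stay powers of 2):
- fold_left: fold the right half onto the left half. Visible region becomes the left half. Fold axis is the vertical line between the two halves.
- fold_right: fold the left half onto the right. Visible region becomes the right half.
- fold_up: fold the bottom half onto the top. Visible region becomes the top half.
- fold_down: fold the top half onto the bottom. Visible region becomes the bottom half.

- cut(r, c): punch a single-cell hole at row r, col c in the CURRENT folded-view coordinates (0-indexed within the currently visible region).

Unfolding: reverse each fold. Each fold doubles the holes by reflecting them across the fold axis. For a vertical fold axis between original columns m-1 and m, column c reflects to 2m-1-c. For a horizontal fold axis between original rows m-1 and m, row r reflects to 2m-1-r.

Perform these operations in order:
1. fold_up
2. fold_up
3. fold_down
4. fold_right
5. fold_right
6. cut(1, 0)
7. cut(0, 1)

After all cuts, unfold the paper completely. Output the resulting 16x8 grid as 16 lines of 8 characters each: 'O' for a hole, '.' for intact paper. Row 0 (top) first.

Answer: .OO..OO.
O..OO..O
O..OO..O
.OO..OO.
.OO..OO.
O..OO..O
O..OO..O
.OO..OO.
.OO..OO.
O..OO..O
O..OO..O
.OO..OO.
.OO..OO.
O..OO..O
O..OO..O
.OO..OO.

Derivation:
Op 1 fold_up: fold axis h@8; visible region now rows[0,8) x cols[0,8) = 8x8
Op 2 fold_up: fold axis h@4; visible region now rows[0,4) x cols[0,8) = 4x8
Op 3 fold_down: fold axis h@2; visible region now rows[2,4) x cols[0,8) = 2x8
Op 4 fold_right: fold axis v@4; visible region now rows[2,4) x cols[4,8) = 2x4
Op 5 fold_right: fold axis v@6; visible region now rows[2,4) x cols[6,8) = 2x2
Op 6 cut(1, 0): punch at orig (3,6); cuts so far [(3, 6)]; region rows[2,4) x cols[6,8) = 2x2
Op 7 cut(0, 1): punch at orig (2,7); cuts so far [(2, 7), (3, 6)]; region rows[2,4) x cols[6,8) = 2x2
Unfold 1 (reflect across v@6): 4 holes -> [(2, 4), (2, 7), (3, 5), (3, 6)]
Unfold 2 (reflect across v@4): 8 holes -> [(2, 0), (2, 3), (2, 4), (2, 7), (3, 1), (3, 2), (3, 5), (3, 6)]
Unfold 3 (reflect across h@2): 16 holes -> [(0, 1), (0, 2), (0, 5), (0, 6), (1, 0), (1, 3), (1, 4), (1, 7), (2, 0), (2, 3), (2, 4), (2, 7), (3, 1), (3, 2), (3, 5), (3, 6)]
Unfold 4 (reflect across h@4): 32 holes -> [(0, 1), (0, 2), (0, 5), (0, 6), (1, 0), (1, 3), (1, 4), (1, 7), (2, 0), (2, 3), (2, 4), (2, 7), (3, 1), (3, 2), (3, 5), (3, 6), (4, 1), (4, 2), (4, 5), (4, 6), (5, 0), (5, 3), (5, 4), (5, 7), (6, 0), (6, 3), (6, 4), (6, 7), (7, 1), (7, 2), (7, 5), (7, 6)]
Unfold 5 (reflect across h@8): 64 holes -> [(0, 1), (0, 2), (0, 5), (0, 6), (1, 0), (1, 3), (1, 4), (1, 7), (2, 0), (2, 3), (2, 4), (2, 7), (3, 1), (3, 2), (3, 5), (3, 6), (4, 1), (4, 2), (4, 5), (4, 6), (5, 0), (5, 3), (5, 4), (5, 7), (6, 0), (6, 3), (6, 4), (6, 7), (7, 1), (7, 2), (7, 5), (7, 6), (8, 1), (8, 2), (8, 5), (8, 6), (9, 0), (9, 3), (9, 4), (9, 7), (10, 0), (10, 3), (10, 4), (10, 7), (11, 1), (11, 2), (11, 5), (11, 6), (12, 1), (12, 2), (12, 5), (12, 6), (13, 0), (13, 3), (13, 4), (13, 7), (14, 0), (14, 3), (14, 4), (14, 7), (15, 1), (15, 2), (15, 5), (15, 6)]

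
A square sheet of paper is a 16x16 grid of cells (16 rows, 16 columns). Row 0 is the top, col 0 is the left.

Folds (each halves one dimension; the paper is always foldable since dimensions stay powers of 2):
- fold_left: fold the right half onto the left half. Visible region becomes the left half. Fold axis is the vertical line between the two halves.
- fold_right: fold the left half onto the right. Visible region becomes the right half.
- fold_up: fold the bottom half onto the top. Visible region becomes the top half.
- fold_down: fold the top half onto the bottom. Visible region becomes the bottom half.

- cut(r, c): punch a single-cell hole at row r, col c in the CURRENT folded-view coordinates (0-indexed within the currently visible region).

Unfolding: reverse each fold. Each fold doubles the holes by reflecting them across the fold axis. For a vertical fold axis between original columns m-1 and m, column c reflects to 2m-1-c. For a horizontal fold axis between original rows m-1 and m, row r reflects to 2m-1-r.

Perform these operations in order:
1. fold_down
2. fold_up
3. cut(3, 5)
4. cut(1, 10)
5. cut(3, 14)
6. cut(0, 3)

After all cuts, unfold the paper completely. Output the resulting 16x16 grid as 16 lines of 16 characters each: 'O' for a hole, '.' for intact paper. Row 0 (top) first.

Answer: ...O............
..........O.....
................
.....O........O.
.....O........O.
................
..........O.....
...O............
...O............
..........O.....
................
.....O........O.
.....O........O.
................
..........O.....
...O............

Derivation:
Op 1 fold_down: fold axis h@8; visible region now rows[8,16) x cols[0,16) = 8x16
Op 2 fold_up: fold axis h@12; visible region now rows[8,12) x cols[0,16) = 4x16
Op 3 cut(3, 5): punch at orig (11,5); cuts so far [(11, 5)]; region rows[8,12) x cols[0,16) = 4x16
Op 4 cut(1, 10): punch at orig (9,10); cuts so far [(9, 10), (11, 5)]; region rows[8,12) x cols[0,16) = 4x16
Op 5 cut(3, 14): punch at orig (11,14); cuts so far [(9, 10), (11, 5), (11, 14)]; region rows[8,12) x cols[0,16) = 4x16
Op 6 cut(0, 3): punch at orig (8,3); cuts so far [(8, 3), (9, 10), (11, 5), (11, 14)]; region rows[8,12) x cols[0,16) = 4x16
Unfold 1 (reflect across h@12): 8 holes -> [(8, 3), (9, 10), (11, 5), (11, 14), (12, 5), (12, 14), (14, 10), (15, 3)]
Unfold 2 (reflect across h@8): 16 holes -> [(0, 3), (1, 10), (3, 5), (3, 14), (4, 5), (4, 14), (6, 10), (7, 3), (8, 3), (9, 10), (11, 5), (11, 14), (12, 5), (12, 14), (14, 10), (15, 3)]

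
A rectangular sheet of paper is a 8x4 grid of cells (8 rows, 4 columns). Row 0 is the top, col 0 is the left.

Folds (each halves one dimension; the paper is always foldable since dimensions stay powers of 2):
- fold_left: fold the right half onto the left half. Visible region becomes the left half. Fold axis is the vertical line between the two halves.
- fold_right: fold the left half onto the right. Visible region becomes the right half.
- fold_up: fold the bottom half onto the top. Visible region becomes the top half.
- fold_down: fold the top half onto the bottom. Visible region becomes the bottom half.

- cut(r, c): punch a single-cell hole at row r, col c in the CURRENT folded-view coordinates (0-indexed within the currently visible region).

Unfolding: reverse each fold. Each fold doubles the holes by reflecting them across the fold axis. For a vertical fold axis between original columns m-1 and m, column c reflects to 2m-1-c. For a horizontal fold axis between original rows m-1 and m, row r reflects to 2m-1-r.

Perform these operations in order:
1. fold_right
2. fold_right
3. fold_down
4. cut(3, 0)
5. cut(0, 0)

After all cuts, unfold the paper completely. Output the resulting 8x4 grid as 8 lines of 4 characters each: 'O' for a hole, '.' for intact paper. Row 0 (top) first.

Answer: OOOO
....
....
OOOO
OOOO
....
....
OOOO

Derivation:
Op 1 fold_right: fold axis v@2; visible region now rows[0,8) x cols[2,4) = 8x2
Op 2 fold_right: fold axis v@3; visible region now rows[0,8) x cols[3,4) = 8x1
Op 3 fold_down: fold axis h@4; visible region now rows[4,8) x cols[3,4) = 4x1
Op 4 cut(3, 0): punch at orig (7,3); cuts so far [(7, 3)]; region rows[4,8) x cols[3,4) = 4x1
Op 5 cut(0, 0): punch at orig (4,3); cuts so far [(4, 3), (7, 3)]; region rows[4,8) x cols[3,4) = 4x1
Unfold 1 (reflect across h@4): 4 holes -> [(0, 3), (3, 3), (4, 3), (7, 3)]
Unfold 2 (reflect across v@3): 8 holes -> [(0, 2), (0, 3), (3, 2), (3, 3), (4, 2), (4, 3), (7, 2), (7, 3)]
Unfold 3 (reflect across v@2): 16 holes -> [(0, 0), (0, 1), (0, 2), (0, 3), (3, 0), (3, 1), (3, 2), (3, 3), (4, 0), (4, 1), (4, 2), (4, 3), (7, 0), (7, 1), (7, 2), (7, 3)]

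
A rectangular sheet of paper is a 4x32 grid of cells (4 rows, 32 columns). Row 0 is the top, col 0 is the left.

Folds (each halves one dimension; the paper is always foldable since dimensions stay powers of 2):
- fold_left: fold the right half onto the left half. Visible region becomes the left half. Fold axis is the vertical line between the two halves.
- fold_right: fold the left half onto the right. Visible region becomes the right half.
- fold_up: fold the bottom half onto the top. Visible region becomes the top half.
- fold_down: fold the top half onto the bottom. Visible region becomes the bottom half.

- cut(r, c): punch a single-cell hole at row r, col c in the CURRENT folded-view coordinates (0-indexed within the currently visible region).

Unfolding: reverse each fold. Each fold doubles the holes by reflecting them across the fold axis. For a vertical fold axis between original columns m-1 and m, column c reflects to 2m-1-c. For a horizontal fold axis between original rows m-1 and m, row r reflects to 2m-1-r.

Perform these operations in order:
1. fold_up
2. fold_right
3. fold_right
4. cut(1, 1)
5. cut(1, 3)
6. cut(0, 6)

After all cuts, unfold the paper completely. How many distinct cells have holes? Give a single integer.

Answer: 24

Derivation:
Op 1 fold_up: fold axis h@2; visible region now rows[0,2) x cols[0,32) = 2x32
Op 2 fold_right: fold axis v@16; visible region now rows[0,2) x cols[16,32) = 2x16
Op 3 fold_right: fold axis v@24; visible region now rows[0,2) x cols[24,32) = 2x8
Op 4 cut(1, 1): punch at orig (1,25); cuts so far [(1, 25)]; region rows[0,2) x cols[24,32) = 2x8
Op 5 cut(1, 3): punch at orig (1,27); cuts so far [(1, 25), (1, 27)]; region rows[0,2) x cols[24,32) = 2x8
Op 6 cut(0, 6): punch at orig (0,30); cuts so far [(0, 30), (1, 25), (1, 27)]; region rows[0,2) x cols[24,32) = 2x8
Unfold 1 (reflect across v@24): 6 holes -> [(0, 17), (0, 30), (1, 20), (1, 22), (1, 25), (1, 27)]
Unfold 2 (reflect across v@16): 12 holes -> [(0, 1), (0, 14), (0, 17), (0, 30), (1, 4), (1, 6), (1, 9), (1, 11), (1, 20), (1, 22), (1, 25), (1, 27)]
Unfold 3 (reflect across h@2): 24 holes -> [(0, 1), (0, 14), (0, 17), (0, 30), (1, 4), (1, 6), (1, 9), (1, 11), (1, 20), (1, 22), (1, 25), (1, 27), (2, 4), (2, 6), (2, 9), (2, 11), (2, 20), (2, 22), (2, 25), (2, 27), (3, 1), (3, 14), (3, 17), (3, 30)]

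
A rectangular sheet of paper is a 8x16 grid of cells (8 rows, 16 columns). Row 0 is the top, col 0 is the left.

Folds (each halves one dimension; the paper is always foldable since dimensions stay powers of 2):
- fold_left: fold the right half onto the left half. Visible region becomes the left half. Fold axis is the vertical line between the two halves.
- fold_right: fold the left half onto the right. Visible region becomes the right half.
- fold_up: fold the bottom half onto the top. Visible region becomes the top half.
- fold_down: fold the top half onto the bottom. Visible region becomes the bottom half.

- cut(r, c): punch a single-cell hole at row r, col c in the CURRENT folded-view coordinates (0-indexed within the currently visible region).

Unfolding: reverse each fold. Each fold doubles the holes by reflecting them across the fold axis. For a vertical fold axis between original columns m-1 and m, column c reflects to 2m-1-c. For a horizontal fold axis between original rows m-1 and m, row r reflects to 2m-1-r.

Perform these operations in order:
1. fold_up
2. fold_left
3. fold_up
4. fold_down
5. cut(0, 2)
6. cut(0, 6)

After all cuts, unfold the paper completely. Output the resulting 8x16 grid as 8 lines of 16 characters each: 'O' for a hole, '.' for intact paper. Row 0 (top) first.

Op 1 fold_up: fold axis h@4; visible region now rows[0,4) x cols[0,16) = 4x16
Op 2 fold_left: fold axis v@8; visible region now rows[0,4) x cols[0,8) = 4x8
Op 3 fold_up: fold axis h@2; visible region now rows[0,2) x cols[0,8) = 2x8
Op 4 fold_down: fold axis h@1; visible region now rows[1,2) x cols[0,8) = 1x8
Op 5 cut(0, 2): punch at orig (1,2); cuts so far [(1, 2)]; region rows[1,2) x cols[0,8) = 1x8
Op 6 cut(0, 6): punch at orig (1,6); cuts so far [(1, 2), (1, 6)]; region rows[1,2) x cols[0,8) = 1x8
Unfold 1 (reflect across h@1): 4 holes -> [(0, 2), (0, 6), (1, 2), (1, 6)]
Unfold 2 (reflect across h@2): 8 holes -> [(0, 2), (0, 6), (1, 2), (1, 6), (2, 2), (2, 6), (3, 2), (3, 6)]
Unfold 3 (reflect across v@8): 16 holes -> [(0, 2), (0, 6), (0, 9), (0, 13), (1, 2), (1, 6), (1, 9), (1, 13), (2, 2), (2, 6), (2, 9), (2, 13), (3, 2), (3, 6), (3, 9), (3, 13)]
Unfold 4 (reflect across h@4): 32 holes -> [(0, 2), (0, 6), (0, 9), (0, 13), (1, 2), (1, 6), (1, 9), (1, 13), (2, 2), (2, 6), (2, 9), (2, 13), (3, 2), (3, 6), (3, 9), (3, 13), (4, 2), (4, 6), (4, 9), (4, 13), (5, 2), (5, 6), (5, 9), (5, 13), (6, 2), (6, 6), (6, 9), (6, 13), (7, 2), (7, 6), (7, 9), (7, 13)]

Answer: ..O...O..O...O..
..O...O..O...O..
..O...O..O...O..
..O...O..O...O..
..O...O..O...O..
..O...O..O...O..
..O...O..O...O..
..O...O..O...O..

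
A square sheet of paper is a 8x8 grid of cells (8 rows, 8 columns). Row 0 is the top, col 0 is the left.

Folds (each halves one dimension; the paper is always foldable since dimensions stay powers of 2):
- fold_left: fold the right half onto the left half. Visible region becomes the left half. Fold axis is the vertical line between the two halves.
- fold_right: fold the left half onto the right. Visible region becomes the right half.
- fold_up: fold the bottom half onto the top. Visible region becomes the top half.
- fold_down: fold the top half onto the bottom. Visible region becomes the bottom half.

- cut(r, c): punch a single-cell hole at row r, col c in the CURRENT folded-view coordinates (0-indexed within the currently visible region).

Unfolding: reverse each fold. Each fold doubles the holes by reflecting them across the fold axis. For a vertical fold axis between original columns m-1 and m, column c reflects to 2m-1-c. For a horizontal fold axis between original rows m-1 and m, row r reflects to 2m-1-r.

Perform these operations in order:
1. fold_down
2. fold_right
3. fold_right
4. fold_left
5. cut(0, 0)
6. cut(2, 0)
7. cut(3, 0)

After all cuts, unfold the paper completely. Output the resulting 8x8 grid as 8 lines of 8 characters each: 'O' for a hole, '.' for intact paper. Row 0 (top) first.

Answer: OOOOOOOO
OOOOOOOO
........
OOOOOOOO
OOOOOOOO
........
OOOOOOOO
OOOOOOOO

Derivation:
Op 1 fold_down: fold axis h@4; visible region now rows[4,8) x cols[0,8) = 4x8
Op 2 fold_right: fold axis v@4; visible region now rows[4,8) x cols[4,8) = 4x4
Op 3 fold_right: fold axis v@6; visible region now rows[4,8) x cols[6,8) = 4x2
Op 4 fold_left: fold axis v@7; visible region now rows[4,8) x cols[6,7) = 4x1
Op 5 cut(0, 0): punch at orig (4,6); cuts so far [(4, 6)]; region rows[4,8) x cols[6,7) = 4x1
Op 6 cut(2, 0): punch at orig (6,6); cuts so far [(4, 6), (6, 6)]; region rows[4,8) x cols[6,7) = 4x1
Op 7 cut(3, 0): punch at orig (7,6); cuts so far [(4, 6), (6, 6), (7, 6)]; region rows[4,8) x cols[6,7) = 4x1
Unfold 1 (reflect across v@7): 6 holes -> [(4, 6), (4, 7), (6, 6), (6, 7), (7, 6), (7, 7)]
Unfold 2 (reflect across v@6): 12 holes -> [(4, 4), (4, 5), (4, 6), (4, 7), (6, 4), (6, 5), (6, 6), (6, 7), (7, 4), (7, 5), (7, 6), (7, 7)]
Unfold 3 (reflect across v@4): 24 holes -> [(4, 0), (4, 1), (4, 2), (4, 3), (4, 4), (4, 5), (4, 6), (4, 7), (6, 0), (6, 1), (6, 2), (6, 3), (6, 4), (6, 5), (6, 6), (6, 7), (7, 0), (7, 1), (7, 2), (7, 3), (7, 4), (7, 5), (7, 6), (7, 7)]
Unfold 4 (reflect across h@4): 48 holes -> [(0, 0), (0, 1), (0, 2), (0, 3), (0, 4), (0, 5), (0, 6), (0, 7), (1, 0), (1, 1), (1, 2), (1, 3), (1, 4), (1, 5), (1, 6), (1, 7), (3, 0), (3, 1), (3, 2), (3, 3), (3, 4), (3, 5), (3, 6), (3, 7), (4, 0), (4, 1), (4, 2), (4, 3), (4, 4), (4, 5), (4, 6), (4, 7), (6, 0), (6, 1), (6, 2), (6, 3), (6, 4), (6, 5), (6, 6), (6, 7), (7, 0), (7, 1), (7, 2), (7, 3), (7, 4), (7, 5), (7, 6), (7, 7)]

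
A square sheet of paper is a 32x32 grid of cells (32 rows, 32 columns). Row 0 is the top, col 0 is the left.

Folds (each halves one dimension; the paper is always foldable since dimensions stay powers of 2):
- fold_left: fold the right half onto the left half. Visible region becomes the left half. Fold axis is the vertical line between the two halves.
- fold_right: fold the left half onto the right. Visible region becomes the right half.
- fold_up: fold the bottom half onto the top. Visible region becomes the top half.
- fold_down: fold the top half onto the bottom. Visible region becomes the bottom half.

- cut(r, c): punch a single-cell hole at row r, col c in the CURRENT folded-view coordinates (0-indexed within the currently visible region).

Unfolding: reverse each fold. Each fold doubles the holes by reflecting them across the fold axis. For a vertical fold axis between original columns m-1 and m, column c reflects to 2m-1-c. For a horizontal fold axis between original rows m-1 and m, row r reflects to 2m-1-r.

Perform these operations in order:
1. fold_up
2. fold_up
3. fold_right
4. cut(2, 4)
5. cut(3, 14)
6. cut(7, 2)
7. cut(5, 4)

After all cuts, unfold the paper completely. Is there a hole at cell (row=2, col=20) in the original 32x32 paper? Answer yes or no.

Answer: yes

Derivation:
Op 1 fold_up: fold axis h@16; visible region now rows[0,16) x cols[0,32) = 16x32
Op 2 fold_up: fold axis h@8; visible region now rows[0,8) x cols[0,32) = 8x32
Op 3 fold_right: fold axis v@16; visible region now rows[0,8) x cols[16,32) = 8x16
Op 4 cut(2, 4): punch at orig (2,20); cuts so far [(2, 20)]; region rows[0,8) x cols[16,32) = 8x16
Op 5 cut(3, 14): punch at orig (3,30); cuts so far [(2, 20), (3, 30)]; region rows[0,8) x cols[16,32) = 8x16
Op 6 cut(7, 2): punch at orig (7,18); cuts so far [(2, 20), (3, 30), (7, 18)]; region rows[0,8) x cols[16,32) = 8x16
Op 7 cut(5, 4): punch at orig (5,20); cuts so far [(2, 20), (3, 30), (5, 20), (7, 18)]; region rows[0,8) x cols[16,32) = 8x16
Unfold 1 (reflect across v@16): 8 holes -> [(2, 11), (2, 20), (3, 1), (3, 30), (5, 11), (5, 20), (7, 13), (7, 18)]
Unfold 2 (reflect across h@8): 16 holes -> [(2, 11), (2, 20), (3, 1), (3, 30), (5, 11), (5, 20), (7, 13), (7, 18), (8, 13), (8, 18), (10, 11), (10, 20), (12, 1), (12, 30), (13, 11), (13, 20)]
Unfold 3 (reflect across h@16): 32 holes -> [(2, 11), (2, 20), (3, 1), (3, 30), (5, 11), (5, 20), (7, 13), (7, 18), (8, 13), (8, 18), (10, 11), (10, 20), (12, 1), (12, 30), (13, 11), (13, 20), (18, 11), (18, 20), (19, 1), (19, 30), (21, 11), (21, 20), (23, 13), (23, 18), (24, 13), (24, 18), (26, 11), (26, 20), (28, 1), (28, 30), (29, 11), (29, 20)]
Holes: [(2, 11), (2, 20), (3, 1), (3, 30), (5, 11), (5, 20), (7, 13), (7, 18), (8, 13), (8, 18), (10, 11), (10, 20), (12, 1), (12, 30), (13, 11), (13, 20), (18, 11), (18, 20), (19, 1), (19, 30), (21, 11), (21, 20), (23, 13), (23, 18), (24, 13), (24, 18), (26, 11), (26, 20), (28, 1), (28, 30), (29, 11), (29, 20)]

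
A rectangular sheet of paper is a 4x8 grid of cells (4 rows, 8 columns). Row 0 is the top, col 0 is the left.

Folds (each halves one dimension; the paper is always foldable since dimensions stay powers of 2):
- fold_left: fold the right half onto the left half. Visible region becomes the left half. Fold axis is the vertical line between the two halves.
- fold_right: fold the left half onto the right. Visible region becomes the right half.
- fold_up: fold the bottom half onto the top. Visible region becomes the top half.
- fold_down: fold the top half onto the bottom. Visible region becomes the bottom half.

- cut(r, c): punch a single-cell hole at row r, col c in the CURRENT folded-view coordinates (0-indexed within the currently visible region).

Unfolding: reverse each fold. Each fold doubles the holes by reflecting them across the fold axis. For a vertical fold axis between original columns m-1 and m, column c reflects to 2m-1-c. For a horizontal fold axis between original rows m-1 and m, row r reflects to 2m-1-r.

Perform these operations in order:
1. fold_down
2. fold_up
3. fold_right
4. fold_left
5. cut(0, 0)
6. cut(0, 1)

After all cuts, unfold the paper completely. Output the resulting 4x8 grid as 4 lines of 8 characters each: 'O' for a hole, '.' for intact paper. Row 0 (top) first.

Answer: OOOOOOOO
OOOOOOOO
OOOOOOOO
OOOOOOOO

Derivation:
Op 1 fold_down: fold axis h@2; visible region now rows[2,4) x cols[0,8) = 2x8
Op 2 fold_up: fold axis h@3; visible region now rows[2,3) x cols[0,8) = 1x8
Op 3 fold_right: fold axis v@4; visible region now rows[2,3) x cols[4,8) = 1x4
Op 4 fold_left: fold axis v@6; visible region now rows[2,3) x cols[4,6) = 1x2
Op 5 cut(0, 0): punch at orig (2,4); cuts so far [(2, 4)]; region rows[2,3) x cols[4,6) = 1x2
Op 6 cut(0, 1): punch at orig (2,5); cuts so far [(2, 4), (2, 5)]; region rows[2,3) x cols[4,6) = 1x2
Unfold 1 (reflect across v@6): 4 holes -> [(2, 4), (2, 5), (2, 6), (2, 7)]
Unfold 2 (reflect across v@4): 8 holes -> [(2, 0), (2, 1), (2, 2), (2, 3), (2, 4), (2, 5), (2, 6), (2, 7)]
Unfold 3 (reflect across h@3): 16 holes -> [(2, 0), (2, 1), (2, 2), (2, 3), (2, 4), (2, 5), (2, 6), (2, 7), (3, 0), (3, 1), (3, 2), (3, 3), (3, 4), (3, 5), (3, 6), (3, 7)]
Unfold 4 (reflect across h@2): 32 holes -> [(0, 0), (0, 1), (0, 2), (0, 3), (0, 4), (0, 5), (0, 6), (0, 7), (1, 0), (1, 1), (1, 2), (1, 3), (1, 4), (1, 5), (1, 6), (1, 7), (2, 0), (2, 1), (2, 2), (2, 3), (2, 4), (2, 5), (2, 6), (2, 7), (3, 0), (3, 1), (3, 2), (3, 3), (3, 4), (3, 5), (3, 6), (3, 7)]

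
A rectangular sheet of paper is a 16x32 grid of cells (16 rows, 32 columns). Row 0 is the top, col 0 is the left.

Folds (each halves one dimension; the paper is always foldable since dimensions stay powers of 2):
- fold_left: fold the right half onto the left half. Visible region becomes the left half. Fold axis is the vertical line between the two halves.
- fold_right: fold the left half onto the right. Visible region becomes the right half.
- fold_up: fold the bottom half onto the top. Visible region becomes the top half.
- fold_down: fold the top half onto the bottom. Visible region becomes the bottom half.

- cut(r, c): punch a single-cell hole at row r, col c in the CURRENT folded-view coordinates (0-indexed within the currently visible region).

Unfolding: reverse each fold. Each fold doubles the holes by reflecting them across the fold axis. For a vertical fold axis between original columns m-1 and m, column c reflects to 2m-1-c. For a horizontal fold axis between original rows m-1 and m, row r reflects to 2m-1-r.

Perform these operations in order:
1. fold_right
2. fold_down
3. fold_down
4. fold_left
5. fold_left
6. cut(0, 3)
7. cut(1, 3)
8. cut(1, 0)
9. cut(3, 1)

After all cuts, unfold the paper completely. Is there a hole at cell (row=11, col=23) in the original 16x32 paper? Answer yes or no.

Op 1 fold_right: fold axis v@16; visible region now rows[0,16) x cols[16,32) = 16x16
Op 2 fold_down: fold axis h@8; visible region now rows[8,16) x cols[16,32) = 8x16
Op 3 fold_down: fold axis h@12; visible region now rows[12,16) x cols[16,32) = 4x16
Op 4 fold_left: fold axis v@24; visible region now rows[12,16) x cols[16,24) = 4x8
Op 5 fold_left: fold axis v@20; visible region now rows[12,16) x cols[16,20) = 4x4
Op 6 cut(0, 3): punch at orig (12,19); cuts so far [(12, 19)]; region rows[12,16) x cols[16,20) = 4x4
Op 7 cut(1, 3): punch at orig (13,19); cuts so far [(12, 19), (13, 19)]; region rows[12,16) x cols[16,20) = 4x4
Op 8 cut(1, 0): punch at orig (13,16); cuts so far [(12, 19), (13, 16), (13, 19)]; region rows[12,16) x cols[16,20) = 4x4
Op 9 cut(3, 1): punch at orig (15,17); cuts so far [(12, 19), (13, 16), (13, 19), (15, 17)]; region rows[12,16) x cols[16,20) = 4x4
Unfold 1 (reflect across v@20): 8 holes -> [(12, 19), (12, 20), (13, 16), (13, 19), (13, 20), (13, 23), (15, 17), (15, 22)]
Unfold 2 (reflect across v@24): 16 holes -> [(12, 19), (12, 20), (12, 27), (12, 28), (13, 16), (13, 19), (13, 20), (13, 23), (13, 24), (13, 27), (13, 28), (13, 31), (15, 17), (15, 22), (15, 25), (15, 30)]
Unfold 3 (reflect across h@12): 32 holes -> [(8, 17), (8, 22), (8, 25), (8, 30), (10, 16), (10, 19), (10, 20), (10, 23), (10, 24), (10, 27), (10, 28), (10, 31), (11, 19), (11, 20), (11, 27), (11, 28), (12, 19), (12, 20), (12, 27), (12, 28), (13, 16), (13, 19), (13, 20), (13, 23), (13, 24), (13, 27), (13, 28), (13, 31), (15, 17), (15, 22), (15, 25), (15, 30)]
Unfold 4 (reflect across h@8): 64 holes -> [(0, 17), (0, 22), (0, 25), (0, 30), (2, 16), (2, 19), (2, 20), (2, 23), (2, 24), (2, 27), (2, 28), (2, 31), (3, 19), (3, 20), (3, 27), (3, 28), (4, 19), (4, 20), (4, 27), (4, 28), (5, 16), (5, 19), (5, 20), (5, 23), (5, 24), (5, 27), (5, 28), (5, 31), (7, 17), (7, 22), (7, 25), (7, 30), (8, 17), (8, 22), (8, 25), (8, 30), (10, 16), (10, 19), (10, 20), (10, 23), (10, 24), (10, 27), (10, 28), (10, 31), (11, 19), (11, 20), (11, 27), (11, 28), (12, 19), (12, 20), (12, 27), (12, 28), (13, 16), (13, 19), (13, 20), (13, 23), (13, 24), (13, 27), (13, 28), (13, 31), (15, 17), (15, 22), (15, 25), (15, 30)]
Unfold 5 (reflect across v@16): 128 holes -> [(0, 1), (0, 6), (0, 9), (0, 14), (0, 17), (0, 22), (0, 25), (0, 30), (2, 0), (2, 3), (2, 4), (2, 7), (2, 8), (2, 11), (2, 12), (2, 15), (2, 16), (2, 19), (2, 20), (2, 23), (2, 24), (2, 27), (2, 28), (2, 31), (3, 3), (3, 4), (3, 11), (3, 12), (3, 19), (3, 20), (3, 27), (3, 28), (4, 3), (4, 4), (4, 11), (4, 12), (4, 19), (4, 20), (4, 27), (4, 28), (5, 0), (5, 3), (5, 4), (5, 7), (5, 8), (5, 11), (5, 12), (5, 15), (5, 16), (5, 19), (5, 20), (5, 23), (5, 24), (5, 27), (5, 28), (5, 31), (7, 1), (7, 6), (7, 9), (7, 14), (7, 17), (7, 22), (7, 25), (7, 30), (8, 1), (8, 6), (8, 9), (8, 14), (8, 17), (8, 22), (8, 25), (8, 30), (10, 0), (10, 3), (10, 4), (10, 7), (10, 8), (10, 11), (10, 12), (10, 15), (10, 16), (10, 19), (10, 20), (10, 23), (10, 24), (10, 27), (10, 28), (10, 31), (11, 3), (11, 4), (11, 11), (11, 12), (11, 19), (11, 20), (11, 27), (11, 28), (12, 3), (12, 4), (12, 11), (12, 12), (12, 19), (12, 20), (12, 27), (12, 28), (13, 0), (13, 3), (13, 4), (13, 7), (13, 8), (13, 11), (13, 12), (13, 15), (13, 16), (13, 19), (13, 20), (13, 23), (13, 24), (13, 27), (13, 28), (13, 31), (15, 1), (15, 6), (15, 9), (15, 14), (15, 17), (15, 22), (15, 25), (15, 30)]
Holes: [(0, 1), (0, 6), (0, 9), (0, 14), (0, 17), (0, 22), (0, 25), (0, 30), (2, 0), (2, 3), (2, 4), (2, 7), (2, 8), (2, 11), (2, 12), (2, 15), (2, 16), (2, 19), (2, 20), (2, 23), (2, 24), (2, 27), (2, 28), (2, 31), (3, 3), (3, 4), (3, 11), (3, 12), (3, 19), (3, 20), (3, 27), (3, 28), (4, 3), (4, 4), (4, 11), (4, 12), (4, 19), (4, 20), (4, 27), (4, 28), (5, 0), (5, 3), (5, 4), (5, 7), (5, 8), (5, 11), (5, 12), (5, 15), (5, 16), (5, 19), (5, 20), (5, 23), (5, 24), (5, 27), (5, 28), (5, 31), (7, 1), (7, 6), (7, 9), (7, 14), (7, 17), (7, 22), (7, 25), (7, 30), (8, 1), (8, 6), (8, 9), (8, 14), (8, 17), (8, 22), (8, 25), (8, 30), (10, 0), (10, 3), (10, 4), (10, 7), (10, 8), (10, 11), (10, 12), (10, 15), (10, 16), (10, 19), (10, 20), (10, 23), (10, 24), (10, 27), (10, 28), (10, 31), (11, 3), (11, 4), (11, 11), (11, 12), (11, 19), (11, 20), (11, 27), (11, 28), (12, 3), (12, 4), (12, 11), (12, 12), (12, 19), (12, 20), (12, 27), (12, 28), (13, 0), (13, 3), (13, 4), (13, 7), (13, 8), (13, 11), (13, 12), (13, 15), (13, 16), (13, 19), (13, 20), (13, 23), (13, 24), (13, 27), (13, 28), (13, 31), (15, 1), (15, 6), (15, 9), (15, 14), (15, 17), (15, 22), (15, 25), (15, 30)]

Answer: no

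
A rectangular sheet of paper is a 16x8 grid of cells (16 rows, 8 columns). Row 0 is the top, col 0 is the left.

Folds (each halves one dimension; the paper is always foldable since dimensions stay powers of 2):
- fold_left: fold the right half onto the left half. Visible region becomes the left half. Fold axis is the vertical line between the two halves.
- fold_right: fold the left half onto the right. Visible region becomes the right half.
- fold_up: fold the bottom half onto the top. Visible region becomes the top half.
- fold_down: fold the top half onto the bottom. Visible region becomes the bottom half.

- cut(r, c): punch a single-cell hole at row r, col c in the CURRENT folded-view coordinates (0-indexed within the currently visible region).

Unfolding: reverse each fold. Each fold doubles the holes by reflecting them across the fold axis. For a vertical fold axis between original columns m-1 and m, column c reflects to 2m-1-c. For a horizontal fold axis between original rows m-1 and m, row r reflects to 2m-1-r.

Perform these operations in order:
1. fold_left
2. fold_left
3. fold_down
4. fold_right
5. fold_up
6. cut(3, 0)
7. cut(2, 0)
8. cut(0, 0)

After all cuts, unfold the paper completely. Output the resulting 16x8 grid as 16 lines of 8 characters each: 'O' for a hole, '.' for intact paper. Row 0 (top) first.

Answer: OOOOOOOO
........
OOOOOOOO
OOOOOOOO
OOOOOOOO
OOOOOOOO
........
OOOOOOOO
OOOOOOOO
........
OOOOOOOO
OOOOOOOO
OOOOOOOO
OOOOOOOO
........
OOOOOOOO

Derivation:
Op 1 fold_left: fold axis v@4; visible region now rows[0,16) x cols[0,4) = 16x4
Op 2 fold_left: fold axis v@2; visible region now rows[0,16) x cols[0,2) = 16x2
Op 3 fold_down: fold axis h@8; visible region now rows[8,16) x cols[0,2) = 8x2
Op 4 fold_right: fold axis v@1; visible region now rows[8,16) x cols[1,2) = 8x1
Op 5 fold_up: fold axis h@12; visible region now rows[8,12) x cols[1,2) = 4x1
Op 6 cut(3, 0): punch at orig (11,1); cuts so far [(11, 1)]; region rows[8,12) x cols[1,2) = 4x1
Op 7 cut(2, 0): punch at orig (10,1); cuts so far [(10, 1), (11, 1)]; region rows[8,12) x cols[1,2) = 4x1
Op 8 cut(0, 0): punch at orig (8,1); cuts so far [(8, 1), (10, 1), (11, 1)]; region rows[8,12) x cols[1,2) = 4x1
Unfold 1 (reflect across h@12): 6 holes -> [(8, 1), (10, 1), (11, 1), (12, 1), (13, 1), (15, 1)]
Unfold 2 (reflect across v@1): 12 holes -> [(8, 0), (8, 1), (10, 0), (10, 1), (11, 0), (11, 1), (12, 0), (12, 1), (13, 0), (13, 1), (15, 0), (15, 1)]
Unfold 3 (reflect across h@8): 24 holes -> [(0, 0), (0, 1), (2, 0), (2, 1), (3, 0), (3, 1), (4, 0), (4, 1), (5, 0), (5, 1), (7, 0), (7, 1), (8, 0), (8, 1), (10, 0), (10, 1), (11, 0), (11, 1), (12, 0), (12, 1), (13, 0), (13, 1), (15, 0), (15, 1)]
Unfold 4 (reflect across v@2): 48 holes -> [(0, 0), (0, 1), (0, 2), (0, 3), (2, 0), (2, 1), (2, 2), (2, 3), (3, 0), (3, 1), (3, 2), (3, 3), (4, 0), (4, 1), (4, 2), (4, 3), (5, 0), (5, 1), (5, 2), (5, 3), (7, 0), (7, 1), (7, 2), (7, 3), (8, 0), (8, 1), (8, 2), (8, 3), (10, 0), (10, 1), (10, 2), (10, 3), (11, 0), (11, 1), (11, 2), (11, 3), (12, 0), (12, 1), (12, 2), (12, 3), (13, 0), (13, 1), (13, 2), (13, 3), (15, 0), (15, 1), (15, 2), (15, 3)]
Unfold 5 (reflect across v@4): 96 holes -> [(0, 0), (0, 1), (0, 2), (0, 3), (0, 4), (0, 5), (0, 6), (0, 7), (2, 0), (2, 1), (2, 2), (2, 3), (2, 4), (2, 5), (2, 6), (2, 7), (3, 0), (3, 1), (3, 2), (3, 3), (3, 4), (3, 5), (3, 6), (3, 7), (4, 0), (4, 1), (4, 2), (4, 3), (4, 4), (4, 5), (4, 6), (4, 7), (5, 0), (5, 1), (5, 2), (5, 3), (5, 4), (5, 5), (5, 6), (5, 7), (7, 0), (7, 1), (7, 2), (7, 3), (7, 4), (7, 5), (7, 6), (7, 7), (8, 0), (8, 1), (8, 2), (8, 3), (8, 4), (8, 5), (8, 6), (8, 7), (10, 0), (10, 1), (10, 2), (10, 3), (10, 4), (10, 5), (10, 6), (10, 7), (11, 0), (11, 1), (11, 2), (11, 3), (11, 4), (11, 5), (11, 6), (11, 7), (12, 0), (12, 1), (12, 2), (12, 3), (12, 4), (12, 5), (12, 6), (12, 7), (13, 0), (13, 1), (13, 2), (13, 3), (13, 4), (13, 5), (13, 6), (13, 7), (15, 0), (15, 1), (15, 2), (15, 3), (15, 4), (15, 5), (15, 6), (15, 7)]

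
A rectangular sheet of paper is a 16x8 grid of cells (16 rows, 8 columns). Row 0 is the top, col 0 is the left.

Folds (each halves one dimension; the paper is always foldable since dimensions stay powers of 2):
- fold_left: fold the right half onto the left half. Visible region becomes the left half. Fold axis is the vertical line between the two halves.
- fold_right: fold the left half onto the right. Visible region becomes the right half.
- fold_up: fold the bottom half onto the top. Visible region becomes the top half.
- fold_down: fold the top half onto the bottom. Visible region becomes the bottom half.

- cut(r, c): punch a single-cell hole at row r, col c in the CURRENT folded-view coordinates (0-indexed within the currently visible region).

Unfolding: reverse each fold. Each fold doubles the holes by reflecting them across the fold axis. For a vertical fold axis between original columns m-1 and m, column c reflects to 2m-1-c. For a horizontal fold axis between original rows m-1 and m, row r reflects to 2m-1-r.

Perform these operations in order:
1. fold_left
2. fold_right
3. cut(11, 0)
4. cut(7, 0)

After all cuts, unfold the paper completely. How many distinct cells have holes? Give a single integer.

Op 1 fold_left: fold axis v@4; visible region now rows[0,16) x cols[0,4) = 16x4
Op 2 fold_right: fold axis v@2; visible region now rows[0,16) x cols[2,4) = 16x2
Op 3 cut(11, 0): punch at orig (11,2); cuts so far [(11, 2)]; region rows[0,16) x cols[2,4) = 16x2
Op 4 cut(7, 0): punch at orig (7,2); cuts so far [(7, 2), (11, 2)]; region rows[0,16) x cols[2,4) = 16x2
Unfold 1 (reflect across v@2): 4 holes -> [(7, 1), (7, 2), (11, 1), (11, 2)]
Unfold 2 (reflect across v@4): 8 holes -> [(7, 1), (7, 2), (7, 5), (7, 6), (11, 1), (11, 2), (11, 5), (11, 6)]

Answer: 8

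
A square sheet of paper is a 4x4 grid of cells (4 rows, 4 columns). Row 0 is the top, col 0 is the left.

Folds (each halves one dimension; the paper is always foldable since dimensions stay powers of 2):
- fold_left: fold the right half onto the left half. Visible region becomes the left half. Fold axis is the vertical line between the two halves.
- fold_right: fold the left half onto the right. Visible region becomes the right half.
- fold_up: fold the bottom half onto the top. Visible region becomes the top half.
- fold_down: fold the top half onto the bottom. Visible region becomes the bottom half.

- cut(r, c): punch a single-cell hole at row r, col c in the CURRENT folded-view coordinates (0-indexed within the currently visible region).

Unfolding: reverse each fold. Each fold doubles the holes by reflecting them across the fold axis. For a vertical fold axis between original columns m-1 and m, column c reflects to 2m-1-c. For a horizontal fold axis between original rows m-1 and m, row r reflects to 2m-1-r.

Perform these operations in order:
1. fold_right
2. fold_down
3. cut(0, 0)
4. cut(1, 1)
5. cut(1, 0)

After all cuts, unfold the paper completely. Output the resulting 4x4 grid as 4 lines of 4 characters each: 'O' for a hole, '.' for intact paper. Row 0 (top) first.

Op 1 fold_right: fold axis v@2; visible region now rows[0,4) x cols[2,4) = 4x2
Op 2 fold_down: fold axis h@2; visible region now rows[2,4) x cols[2,4) = 2x2
Op 3 cut(0, 0): punch at orig (2,2); cuts so far [(2, 2)]; region rows[2,4) x cols[2,4) = 2x2
Op 4 cut(1, 1): punch at orig (3,3); cuts so far [(2, 2), (3, 3)]; region rows[2,4) x cols[2,4) = 2x2
Op 5 cut(1, 0): punch at orig (3,2); cuts so far [(2, 2), (3, 2), (3, 3)]; region rows[2,4) x cols[2,4) = 2x2
Unfold 1 (reflect across h@2): 6 holes -> [(0, 2), (0, 3), (1, 2), (2, 2), (3, 2), (3, 3)]
Unfold 2 (reflect across v@2): 12 holes -> [(0, 0), (0, 1), (0, 2), (0, 3), (1, 1), (1, 2), (2, 1), (2, 2), (3, 0), (3, 1), (3, 2), (3, 3)]

Answer: OOOO
.OO.
.OO.
OOOO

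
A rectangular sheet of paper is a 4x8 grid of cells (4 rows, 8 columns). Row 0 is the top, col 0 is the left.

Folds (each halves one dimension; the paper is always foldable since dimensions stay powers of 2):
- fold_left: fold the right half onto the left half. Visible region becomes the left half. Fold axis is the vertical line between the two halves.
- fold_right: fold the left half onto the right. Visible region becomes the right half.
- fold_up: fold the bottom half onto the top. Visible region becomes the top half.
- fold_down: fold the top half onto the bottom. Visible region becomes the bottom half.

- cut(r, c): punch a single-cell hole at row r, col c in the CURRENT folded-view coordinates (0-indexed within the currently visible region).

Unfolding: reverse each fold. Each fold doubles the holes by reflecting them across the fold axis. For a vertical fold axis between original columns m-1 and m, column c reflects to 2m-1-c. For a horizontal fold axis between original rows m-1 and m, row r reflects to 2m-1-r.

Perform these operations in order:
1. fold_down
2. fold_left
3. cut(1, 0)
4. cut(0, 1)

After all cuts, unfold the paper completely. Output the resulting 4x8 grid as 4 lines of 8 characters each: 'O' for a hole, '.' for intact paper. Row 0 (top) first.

Answer: O......O
.O....O.
.O....O.
O......O

Derivation:
Op 1 fold_down: fold axis h@2; visible region now rows[2,4) x cols[0,8) = 2x8
Op 2 fold_left: fold axis v@4; visible region now rows[2,4) x cols[0,4) = 2x4
Op 3 cut(1, 0): punch at orig (3,0); cuts so far [(3, 0)]; region rows[2,4) x cols[0,4) = 2x4
Op 4 cut(0, 1): punch at orig (2,1); cuts so far [(2, 1), (3, 0)]; region rows[2,4) x cols[0,4) = 2x4
Unfold 1 (reflect across v@4): 4 holes -> [(2, 1), (2, 6), (3, 0), (3, 7)]
Unfold 2 (reflect across h@2): 8 holes -> [(0, 0), (0, 7), (1, 1), (1, 6), (2, 1), (2, 6), (3, 0), (3, 7)]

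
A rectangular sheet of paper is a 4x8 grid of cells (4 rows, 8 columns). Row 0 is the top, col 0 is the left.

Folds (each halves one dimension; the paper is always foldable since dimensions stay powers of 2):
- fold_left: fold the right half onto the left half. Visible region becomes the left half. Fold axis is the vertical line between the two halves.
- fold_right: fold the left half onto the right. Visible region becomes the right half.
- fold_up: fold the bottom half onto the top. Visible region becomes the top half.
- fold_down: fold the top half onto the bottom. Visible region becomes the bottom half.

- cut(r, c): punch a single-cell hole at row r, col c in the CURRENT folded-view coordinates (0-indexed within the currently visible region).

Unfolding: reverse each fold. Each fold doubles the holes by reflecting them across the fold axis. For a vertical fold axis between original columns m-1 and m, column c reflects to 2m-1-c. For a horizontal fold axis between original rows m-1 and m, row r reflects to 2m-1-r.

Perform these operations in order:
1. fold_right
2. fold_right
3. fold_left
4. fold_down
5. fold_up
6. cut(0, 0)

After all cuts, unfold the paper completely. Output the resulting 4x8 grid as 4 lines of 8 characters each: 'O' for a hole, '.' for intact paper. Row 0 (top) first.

Answer: OOOOOOOO
OOOOOOOO
OOOOOOOO
OOOOOOOO

Derivation:
Op 1 fold_right: fold axis v@4; visible region now rows[0,4) x cols[4,8) = 4x4
Op 2 fold_right: fold axis v@6; visible region now rows[0,4) x cols[6,8) = 4x2
Op 3 fold_left: fold axis v@7; visible region now rows[0,4) x cols[6,7) = 4x1
Op 4 fold_down: fold axis h@2; visible region now rows[2,4) x cols[6,7) = 2x1
Op 5 fold_up: fold axis h@3; visible region now rows[2,3) x cols[6,7) = 1x1
Op 6 cut(0, 0): punch at orig (2,6); cuts so far [(2, 6)]; region rows[2,3) x cols[6,7) = 1x1
Unfold 1 (reflect across h@3): 2 holes -> [(2, 6), (3, 6)]
Unfold 2 (reflect across h@2): 4 holes -> [(0, 6), (1, 6), (2, 6), (3, 6)]
Unfold 3 (reflect across v@7): 8 holes -> [(0, 6), (0, 7), (1, 6), (1, 7), (2, 6), (2, 7), (3, 6), (3, 7)]
Unfold 4 (reflect across v@6): 16 holes -> [(0, 4), (0, 5), (0, 6), (0, 7), (1, 4), (1, 5), (1, 6), (1, 7), (2, 4), (2, 5), (2, 6), (2, 7), (3, 4), (3, 5), (3, 6), (3, 7)]
Unfold 5 (reflect across v@4): 32 holes -> [(0, 0), (0, 1), (0, 2), (0, 3), (0, 4), (0, 5), (0, 6), (0, 7), (1, 0), (1, 1), (1, 2), (1, 3), (1, 4), (1, 5), (1, 6), (1, 7), (2, 0), (2, 1), (2, 2), (2, 3), (2, 4), (2, 5), (2, 6), (2, 7), (3, 0), (3, 1), (3, 2), (3, 3), (3, 4), (3, 5), (3, 6), (3, 7)]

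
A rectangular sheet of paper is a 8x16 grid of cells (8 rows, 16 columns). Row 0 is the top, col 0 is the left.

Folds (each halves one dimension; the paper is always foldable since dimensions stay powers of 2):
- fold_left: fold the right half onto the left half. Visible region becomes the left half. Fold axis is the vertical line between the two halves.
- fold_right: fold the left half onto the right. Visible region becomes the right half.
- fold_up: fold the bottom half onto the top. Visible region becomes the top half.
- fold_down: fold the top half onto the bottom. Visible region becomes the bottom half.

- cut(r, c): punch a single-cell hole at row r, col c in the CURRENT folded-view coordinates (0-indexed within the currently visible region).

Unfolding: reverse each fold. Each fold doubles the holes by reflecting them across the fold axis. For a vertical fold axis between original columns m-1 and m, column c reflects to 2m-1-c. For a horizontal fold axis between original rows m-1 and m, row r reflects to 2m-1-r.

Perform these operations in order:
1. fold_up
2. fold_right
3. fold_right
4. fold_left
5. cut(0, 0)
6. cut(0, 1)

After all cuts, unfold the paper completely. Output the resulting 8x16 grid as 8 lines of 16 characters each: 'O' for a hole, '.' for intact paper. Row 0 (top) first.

Op 1 fold_up: fold axis h@4; visible region now rows[0,4) x cols[0,16) = 4x16
Op 2 fold_right: fold axis v@8; visible region now rows[0,4) x cols[8,16) = 4x8
Op 3 fold_right: fold axis v@12; visible region now rows[0,4) x cols[12,16) = 4x4
Op 4 fold_left: fold axis v@14; visible region now rows[0,4) x cols[12,14) = 4x2
Op 5 cut(0, 0): punch at orig (0,12); cuts so far [(0, 12)]; region rows[0,4) x cols[12,14) = 4x2
Op 6 cut(0, 1): punch at orig (0,13); cuts so far [(0, 12), (0, 13)]; region rows[0,4) x cols[12,14) = 4x2
Unfold 1 (reflect across v@14): 4 holes -> [(0, 12), (0, 13), (0, 14), (0, 15)]
Unfold 2 (reflect across v@12): 8 holes -> [(0, 8), (0, 9), (0, 10), (0, 11), (0, 12), (0, 13), (0, 14), (0, 15)]
Unfold 3 (reflect across v@8): 16 holes -> [(0, 0), (0, 1), (0, 2), (0, 3), (0, 4), (0, 5), (0, 6), (0, 7), (0, 8), (0, 9), (0, 10), (0, 11), (0, 12), (0, 13), (0, 14), (0, 15)]
Unfold 4 (reflect across h@4): 32 holes -> [(0, 0), (0, 1), (0, 2), (0, 3), (0, 4), (0, 5), (0, 6), (0, 7), (0, 8), (0, 9), (0, 10), (0, 11), (0, 12), (0, 13), (0, 14), (0, 15), (7, 0), (7, 1), (7, 2), (7, 3), (7, 4), (7, 5), (7, 6), (7, 7), (7, 8), (7, 9), (7, 10), (7, 11), (7, 12), (7, 13), (7, 14), (7, 15)]

Answer: OOOOOOOOOOOOOOOO
................
................
................
................
................
................
OOOOOOOOOOOOOOOO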